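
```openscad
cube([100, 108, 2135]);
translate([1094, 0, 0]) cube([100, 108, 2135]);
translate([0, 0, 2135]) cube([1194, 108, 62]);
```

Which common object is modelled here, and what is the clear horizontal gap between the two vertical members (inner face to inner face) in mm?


A door frame. The clear opening width is 994 mm.

Two 2135 mm tall posts with a header on top — a door frame. The left jamb is 100 mm wide at x = 0; the right jamb starts at x = 1094. The clear opening is 1094 − 100 = 994 mm.


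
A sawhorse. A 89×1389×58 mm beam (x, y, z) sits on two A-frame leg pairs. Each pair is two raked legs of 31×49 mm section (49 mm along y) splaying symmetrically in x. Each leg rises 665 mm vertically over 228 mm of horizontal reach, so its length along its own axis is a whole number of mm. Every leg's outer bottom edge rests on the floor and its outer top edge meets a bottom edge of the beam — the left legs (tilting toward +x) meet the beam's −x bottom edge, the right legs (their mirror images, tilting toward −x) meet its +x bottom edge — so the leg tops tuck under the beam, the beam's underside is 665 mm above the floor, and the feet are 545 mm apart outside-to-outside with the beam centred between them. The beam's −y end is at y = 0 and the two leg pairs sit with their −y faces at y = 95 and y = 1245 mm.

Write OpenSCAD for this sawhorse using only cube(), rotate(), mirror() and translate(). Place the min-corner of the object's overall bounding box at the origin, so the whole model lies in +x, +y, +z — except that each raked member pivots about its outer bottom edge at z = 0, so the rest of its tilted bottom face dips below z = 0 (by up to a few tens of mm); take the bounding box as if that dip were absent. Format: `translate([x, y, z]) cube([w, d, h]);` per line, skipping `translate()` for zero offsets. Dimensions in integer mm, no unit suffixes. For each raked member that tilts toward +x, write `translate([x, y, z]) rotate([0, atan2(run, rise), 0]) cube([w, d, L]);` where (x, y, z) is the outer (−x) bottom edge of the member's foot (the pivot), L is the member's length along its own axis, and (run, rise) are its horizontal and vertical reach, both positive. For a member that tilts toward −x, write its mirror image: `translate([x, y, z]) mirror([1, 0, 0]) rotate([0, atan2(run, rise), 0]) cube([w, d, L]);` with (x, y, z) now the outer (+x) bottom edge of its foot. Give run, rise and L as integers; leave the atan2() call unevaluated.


translate([228, 0, 665]) cube([89, 1389, 58]);
translate([0, 95, 0]) rotate([0, atan2(228, 665), 0]) cube([31, 49, 703]);
translate([545, 95, 0]) mirror([1, 0, 0]) rotate([0, atan2(228, 665), 0]) cube([31, 49, 703]);
translate([0, 1245, 0]) rotate([0, atan2(228, 665), 0]) cube([31, 49, 703]);
translate([545, 1245, 0]) mirror([1, 0, 0]) rotate([0, atan2(228, 665), 0]) cube([31, 49, 703]);


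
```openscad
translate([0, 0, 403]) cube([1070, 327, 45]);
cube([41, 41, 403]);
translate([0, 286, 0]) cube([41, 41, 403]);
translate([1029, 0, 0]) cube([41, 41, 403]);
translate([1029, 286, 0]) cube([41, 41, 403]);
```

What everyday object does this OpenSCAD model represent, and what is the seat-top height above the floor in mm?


A bench. The seat-top height is 448 mm.

A long slab on four corner posts — a bench. The slab sits at z = 403 with thickness 45, so the top is 403 + 45 = 448 mm.


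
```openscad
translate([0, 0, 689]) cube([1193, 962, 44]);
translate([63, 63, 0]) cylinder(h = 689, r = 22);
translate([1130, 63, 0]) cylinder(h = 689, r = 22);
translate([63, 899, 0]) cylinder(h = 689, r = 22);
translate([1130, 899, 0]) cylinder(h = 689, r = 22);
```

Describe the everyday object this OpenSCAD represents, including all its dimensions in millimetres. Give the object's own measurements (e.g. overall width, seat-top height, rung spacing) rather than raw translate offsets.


A table: top 1193 mm (x) × 962 mm (y), 44 mm thick, upper face at z = 733 mm, on four round legs of 44 mm diameter, each leg's bounding box inset 41 mm from the nearest pair of top edges from z = 0 to the bottom of the top.


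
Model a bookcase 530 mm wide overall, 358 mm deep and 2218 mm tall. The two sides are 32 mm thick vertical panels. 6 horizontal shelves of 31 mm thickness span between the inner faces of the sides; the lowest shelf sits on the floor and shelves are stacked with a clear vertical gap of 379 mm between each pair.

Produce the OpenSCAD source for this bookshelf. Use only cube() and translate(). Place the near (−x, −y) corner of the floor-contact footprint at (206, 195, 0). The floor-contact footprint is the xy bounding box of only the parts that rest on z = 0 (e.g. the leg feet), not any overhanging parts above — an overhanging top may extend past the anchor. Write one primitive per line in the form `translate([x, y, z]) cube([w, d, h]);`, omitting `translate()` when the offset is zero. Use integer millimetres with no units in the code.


translate([206, 195, 0]) cube([32, 358, 2218]);
translate([704, 195, 0]) cube([32, 358, 2218]);
translate([238, 195, 0]) cube([466, 358, 31]);
translate([238, 195, 410]) cube([466, 358, 31]);
translate([238, 195, 820]) cube([466, 358, 31]);
translate([238, 195, 1230]) cube([466, 358, 31]);
translate([238, 195, 1640]) cube([466, 358, 31]);
translate([238, 195, 2050]) cube([466, 358, 31]);


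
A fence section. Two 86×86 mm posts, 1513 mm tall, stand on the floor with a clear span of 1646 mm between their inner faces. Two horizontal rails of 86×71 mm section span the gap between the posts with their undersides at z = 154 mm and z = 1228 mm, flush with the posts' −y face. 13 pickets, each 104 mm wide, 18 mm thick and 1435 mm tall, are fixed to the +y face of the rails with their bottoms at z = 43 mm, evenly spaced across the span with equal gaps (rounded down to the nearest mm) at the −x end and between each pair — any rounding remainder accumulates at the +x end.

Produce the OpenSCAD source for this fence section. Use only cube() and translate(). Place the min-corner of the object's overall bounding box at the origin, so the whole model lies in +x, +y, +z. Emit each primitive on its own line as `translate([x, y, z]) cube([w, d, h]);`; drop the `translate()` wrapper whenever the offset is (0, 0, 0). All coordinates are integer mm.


cube([86, 86, 1513]);
translate([1732, 0, 0]) cube([86, 86, 1513]);
translate([86, 0, 154]) cube([1646, 86, 71]);
translate([86, 0, 1228]) cube([1646, 86, 71]);
translate([107, 86, 43]) cube([104, 18, 1435]);
translate([232, 86, 43]) cube([104, 18, 1435]);
translate([357, 86, 43]) cube([104, 18, 1435]);
translate([482, 86, 43]) cube([104, 18, 1435]);
translate([607, 86, 43]) cube([104, 18, 1435]);
translate([732, 86, 43]) cube([104, 18, 1435]);
translate([857, 86, 43]) cube([104, 18, 1435]);
translate([982, 86, 43]) cube([104, 18, 1435]);
translate([1107, 86, 43]) cube([104, 18, 1435]);
translate([1232, 86, 43]) cube([104, 18, 1435]);
translate([1357, 86, 43]) cube([104, 18, 1435]);
translate([1482, 86, 43]) cube([104, 18, 1435]);
translate([1607, 86, 43]) cube([104, 18, 1435]);


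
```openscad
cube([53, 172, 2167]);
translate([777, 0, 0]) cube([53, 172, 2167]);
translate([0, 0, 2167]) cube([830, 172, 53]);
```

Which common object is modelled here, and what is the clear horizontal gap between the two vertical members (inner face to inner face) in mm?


A door frame. The clear opening width is 724 mm.

Two 2167 mm tall posts with a header on top — a door frame. The left jamb is 53 mm wide at x = 0; the right jamb starts at x = 777. The clear opening is 777 − 53 = 724 mm.


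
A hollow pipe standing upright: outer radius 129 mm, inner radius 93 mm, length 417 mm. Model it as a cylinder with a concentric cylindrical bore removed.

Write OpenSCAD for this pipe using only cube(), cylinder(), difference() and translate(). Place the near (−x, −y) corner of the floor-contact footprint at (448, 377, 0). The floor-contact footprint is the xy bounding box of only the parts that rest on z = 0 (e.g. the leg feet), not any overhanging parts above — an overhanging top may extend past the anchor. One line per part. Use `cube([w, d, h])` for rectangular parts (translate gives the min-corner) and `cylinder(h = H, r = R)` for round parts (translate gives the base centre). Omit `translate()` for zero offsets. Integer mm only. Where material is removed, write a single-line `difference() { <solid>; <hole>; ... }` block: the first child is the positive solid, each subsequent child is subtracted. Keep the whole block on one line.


difference() { translate([577, 506, 0]) cylinder(h = 417, r = 129); translate([577, 506, 0]) cylinder(h = 417, r = 93); }


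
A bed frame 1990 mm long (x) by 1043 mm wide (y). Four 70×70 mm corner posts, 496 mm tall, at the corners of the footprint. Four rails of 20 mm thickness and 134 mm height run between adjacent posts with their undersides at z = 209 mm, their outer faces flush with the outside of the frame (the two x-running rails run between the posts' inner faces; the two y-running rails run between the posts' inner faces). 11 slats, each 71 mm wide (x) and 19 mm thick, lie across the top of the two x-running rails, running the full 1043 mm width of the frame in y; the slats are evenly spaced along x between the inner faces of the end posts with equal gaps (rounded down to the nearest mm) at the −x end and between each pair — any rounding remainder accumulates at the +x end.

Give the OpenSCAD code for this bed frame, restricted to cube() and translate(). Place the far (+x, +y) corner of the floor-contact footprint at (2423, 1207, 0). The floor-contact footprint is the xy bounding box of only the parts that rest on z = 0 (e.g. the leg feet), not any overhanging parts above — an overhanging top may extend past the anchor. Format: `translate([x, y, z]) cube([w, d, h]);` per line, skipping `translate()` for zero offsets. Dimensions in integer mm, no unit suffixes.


translate([433, 164, 0]) cube([70, 70, 496]);
translate([433, 1137, 0]) cube([70, 70, 496]);
translate([2353, 164, 0]) cube([70, 70, 496]);
translate([2353, 1137, 0]) cube([70, 70, 496]);
translate([503, 164, 209]) cube([1850, 20, 134]);
translate([503, 1187, 209]) cube([1850, 20, 134]);
translate([433, 234, 209]) cube([20, 903, 134]);
translate([2403, 234, 209]) cube([20, 903, 134]);
translate([592, 164, 343]) cube([71, 1043, 19]);
translate([752, 164, 343]) cube([71, 1043, 19]);
translate([912, 164, 343]) cube([71, 1043, 19]);
translate([1072, 164, 343]) cube([71, 1043, 19]);
translate([1232, 164, 343]) cube([71, 1043, 19]);
translate([1392, 164, 343]) cube([71, 1043, 19]);
translate([1552, 164, 343]) cube([71, 1043, 19]);
translate([1712, 164, 343]) cube([71, 1043, 19]);
translate([1872, 164, 343]) cube([71, 1043, 19]);
translate([2032, 164, 343]) cube([71, 1043, 19]);
translate([2192, 164, 343]) cube([71, 1043, 19]);


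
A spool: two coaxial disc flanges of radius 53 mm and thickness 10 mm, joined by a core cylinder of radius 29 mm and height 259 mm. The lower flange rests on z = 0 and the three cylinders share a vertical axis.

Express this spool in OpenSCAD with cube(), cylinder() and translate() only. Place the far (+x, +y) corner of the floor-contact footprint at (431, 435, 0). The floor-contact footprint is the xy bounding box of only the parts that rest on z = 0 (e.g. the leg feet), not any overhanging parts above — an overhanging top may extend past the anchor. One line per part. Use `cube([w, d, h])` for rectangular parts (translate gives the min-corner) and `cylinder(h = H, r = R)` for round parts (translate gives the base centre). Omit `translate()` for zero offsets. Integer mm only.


translate([378, 382, 0]) cylinder(h = 10, r = 53);
translate([378, 382, 10]) cylinder(h = 259, r = 29);
translate([378, 382, 269]) cylinder(h = 10, r = 53);


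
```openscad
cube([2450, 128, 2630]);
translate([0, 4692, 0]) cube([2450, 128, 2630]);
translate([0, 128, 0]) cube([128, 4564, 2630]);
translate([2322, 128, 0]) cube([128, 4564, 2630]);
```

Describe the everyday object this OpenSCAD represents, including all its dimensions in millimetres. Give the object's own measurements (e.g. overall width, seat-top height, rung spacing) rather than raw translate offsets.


The wall frame of a small rectangular building: four walls, each 2630 mm tall and 128 mm thick, enclosing a footprint 2450 mm (x) by 4820 mm (y) outside-to-outside, with no floor or roof. The front and back walls (the −y and +y sides) span the full width; the two side walls fit between them.


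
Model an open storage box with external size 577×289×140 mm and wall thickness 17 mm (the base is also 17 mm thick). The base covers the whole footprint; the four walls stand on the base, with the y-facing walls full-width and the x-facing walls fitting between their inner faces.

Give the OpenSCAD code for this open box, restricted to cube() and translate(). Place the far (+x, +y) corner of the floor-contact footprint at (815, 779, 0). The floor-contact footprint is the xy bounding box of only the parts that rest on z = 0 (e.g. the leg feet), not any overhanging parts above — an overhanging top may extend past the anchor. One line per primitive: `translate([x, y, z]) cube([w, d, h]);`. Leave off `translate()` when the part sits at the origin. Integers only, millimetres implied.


translate([238, 490, 0]) cube([577, 289, 17]);
translate([238, 490, 17]) cube([577, 17, 123]);
translate([238, 762, 17]) cube([577, 17, 123]);
translate([238, 507, 17]) cube([17, 255, 123]);
translate([798, 507, 17]) cube([17, 255, 123]);


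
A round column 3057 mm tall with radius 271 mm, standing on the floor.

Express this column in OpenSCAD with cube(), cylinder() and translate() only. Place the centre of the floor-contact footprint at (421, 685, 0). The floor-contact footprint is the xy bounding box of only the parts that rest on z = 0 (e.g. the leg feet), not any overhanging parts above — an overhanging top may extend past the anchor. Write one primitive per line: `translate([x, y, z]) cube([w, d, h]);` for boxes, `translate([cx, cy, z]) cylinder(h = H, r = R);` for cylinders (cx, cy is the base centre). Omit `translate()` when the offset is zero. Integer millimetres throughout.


translate([421, 685, 0]) cylinder(h = 3057, r = 271);


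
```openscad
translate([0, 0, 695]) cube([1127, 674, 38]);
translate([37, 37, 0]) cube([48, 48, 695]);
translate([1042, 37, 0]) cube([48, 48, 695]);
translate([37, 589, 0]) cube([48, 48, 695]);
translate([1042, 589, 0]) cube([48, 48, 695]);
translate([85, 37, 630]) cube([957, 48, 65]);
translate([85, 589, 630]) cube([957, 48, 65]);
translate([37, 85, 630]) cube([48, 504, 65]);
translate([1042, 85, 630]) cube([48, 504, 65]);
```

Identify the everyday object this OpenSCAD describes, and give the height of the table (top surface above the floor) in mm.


A table. The table height is 733 mm.

A 1127×674×38 slab sits at z = 695 on four 48 mm square posts — a table. The top surface is at 695 + 38 = 733 mm.


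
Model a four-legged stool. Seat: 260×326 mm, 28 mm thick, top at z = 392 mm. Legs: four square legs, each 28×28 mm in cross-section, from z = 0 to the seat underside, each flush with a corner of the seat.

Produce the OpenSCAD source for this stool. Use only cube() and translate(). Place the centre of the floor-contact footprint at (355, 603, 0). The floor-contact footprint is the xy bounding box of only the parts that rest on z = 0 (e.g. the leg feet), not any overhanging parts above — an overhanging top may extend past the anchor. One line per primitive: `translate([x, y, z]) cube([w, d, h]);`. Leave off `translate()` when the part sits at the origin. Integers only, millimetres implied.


translate([225, 440, 364]) cube([260, 326, 28]);
translate([225, 440, 0]) cube([28, 28, 364]);
translate([457, 440, 0]) cube([28, 28, 364]);
translate([225, 738, 0]) cube([28, 28, 364]);
translate([457, 738, 0]) cube([28, 28, 364]);


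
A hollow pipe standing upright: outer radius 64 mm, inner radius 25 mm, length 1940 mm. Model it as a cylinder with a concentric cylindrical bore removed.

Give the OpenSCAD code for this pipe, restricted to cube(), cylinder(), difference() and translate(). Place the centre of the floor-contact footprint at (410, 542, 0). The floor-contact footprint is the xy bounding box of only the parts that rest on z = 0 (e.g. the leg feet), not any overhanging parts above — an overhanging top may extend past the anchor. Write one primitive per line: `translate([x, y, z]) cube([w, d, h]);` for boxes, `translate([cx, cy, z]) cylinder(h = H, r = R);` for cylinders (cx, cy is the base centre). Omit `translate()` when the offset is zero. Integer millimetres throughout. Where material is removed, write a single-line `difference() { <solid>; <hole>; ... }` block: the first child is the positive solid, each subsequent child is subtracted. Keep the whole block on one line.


difference() { translate([410, 542, 0]) cylinder(h = 1940, r = 64); translate([410, 542, 0]) cylinder(h = 1940, r = 25); }


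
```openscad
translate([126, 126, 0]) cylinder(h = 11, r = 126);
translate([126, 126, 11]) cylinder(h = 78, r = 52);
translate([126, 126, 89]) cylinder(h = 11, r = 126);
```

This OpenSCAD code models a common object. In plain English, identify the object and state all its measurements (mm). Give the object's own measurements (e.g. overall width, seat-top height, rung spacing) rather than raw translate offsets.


A spool: two coaxial disc flanges of radius 126 mm and thickness 11 mm, joined by a core cylinder of radius 52 mm and height 78 mm. The lower flange rests on z = 0 and the three cylinders share a vertical axis.


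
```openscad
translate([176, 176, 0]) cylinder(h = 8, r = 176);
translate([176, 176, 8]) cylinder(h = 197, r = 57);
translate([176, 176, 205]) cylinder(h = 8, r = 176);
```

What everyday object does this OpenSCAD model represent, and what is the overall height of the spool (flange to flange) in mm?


A spool. The overall height is 213 mm.

Three coaxial cylinders, large–small–large — a spool. Two 8 mm flanges and a 197 mm core give 8 + 197 + 8 = 213 mm.


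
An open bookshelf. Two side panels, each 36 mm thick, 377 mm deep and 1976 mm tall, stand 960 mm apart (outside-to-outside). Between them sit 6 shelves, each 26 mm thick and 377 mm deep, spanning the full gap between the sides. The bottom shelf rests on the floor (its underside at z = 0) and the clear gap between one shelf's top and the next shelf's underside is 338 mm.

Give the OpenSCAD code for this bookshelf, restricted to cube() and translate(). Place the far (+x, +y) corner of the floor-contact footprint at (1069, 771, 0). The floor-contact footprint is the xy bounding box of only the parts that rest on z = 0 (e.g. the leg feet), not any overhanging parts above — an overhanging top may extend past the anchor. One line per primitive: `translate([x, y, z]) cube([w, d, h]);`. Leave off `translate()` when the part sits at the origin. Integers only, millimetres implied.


translate([109, 394, 0]) cube([36, 377, 1976]);
translate([1033, 394, 0]) cube([36, 377, 1976]);
translate([145, 394, 0]) cube([888, 377, 26]);
translate([145, 394, 364]) cube([888, 377, 26]);
translate([145, 394, 728]) cube([888, 377, 26]);
translate([145, 394, 1092]) cube([888, 377, 26]);
translate([145, 394, 1456]) cube([888, 377, 26]);
translate([145, 394, 1820]) cube([888, 377, 26]);


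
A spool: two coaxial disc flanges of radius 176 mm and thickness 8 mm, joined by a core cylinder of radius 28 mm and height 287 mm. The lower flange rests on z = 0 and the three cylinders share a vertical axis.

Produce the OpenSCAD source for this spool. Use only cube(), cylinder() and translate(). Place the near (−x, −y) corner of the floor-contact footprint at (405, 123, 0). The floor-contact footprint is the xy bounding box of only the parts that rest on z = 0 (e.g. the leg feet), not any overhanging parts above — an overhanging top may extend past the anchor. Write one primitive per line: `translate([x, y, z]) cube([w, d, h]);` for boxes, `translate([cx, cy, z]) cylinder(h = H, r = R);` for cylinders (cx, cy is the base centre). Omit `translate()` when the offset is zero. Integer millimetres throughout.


translate([581, 299, 0]) cylinder(h = 8, r = 176);
translate([581, 299, 8]) cylinder(h = 287, r = 28);
translate([581, 299, 295]) cylinder(h = 8, r = 176);


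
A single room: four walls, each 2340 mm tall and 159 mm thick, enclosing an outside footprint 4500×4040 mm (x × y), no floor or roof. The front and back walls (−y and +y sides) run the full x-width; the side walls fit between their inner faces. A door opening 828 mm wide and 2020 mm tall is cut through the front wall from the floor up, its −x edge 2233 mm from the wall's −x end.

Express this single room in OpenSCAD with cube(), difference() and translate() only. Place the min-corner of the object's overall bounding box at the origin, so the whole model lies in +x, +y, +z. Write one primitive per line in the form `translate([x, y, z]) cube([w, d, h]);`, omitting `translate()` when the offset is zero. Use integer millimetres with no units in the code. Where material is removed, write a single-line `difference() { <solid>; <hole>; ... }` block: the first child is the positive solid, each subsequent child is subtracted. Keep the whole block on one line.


difference() { cube([4500, 159, 2340]); translate([2233, 0, 0]) cube([828, 159, 2020]); }
translate([0, 3881, 0]) cube([4500, 159, 2340]);
translate([0, 159, 0]) cube([159, 3722, 2340]);
translate([4341, 159, 0]) cube([159, 3722, 2340]);


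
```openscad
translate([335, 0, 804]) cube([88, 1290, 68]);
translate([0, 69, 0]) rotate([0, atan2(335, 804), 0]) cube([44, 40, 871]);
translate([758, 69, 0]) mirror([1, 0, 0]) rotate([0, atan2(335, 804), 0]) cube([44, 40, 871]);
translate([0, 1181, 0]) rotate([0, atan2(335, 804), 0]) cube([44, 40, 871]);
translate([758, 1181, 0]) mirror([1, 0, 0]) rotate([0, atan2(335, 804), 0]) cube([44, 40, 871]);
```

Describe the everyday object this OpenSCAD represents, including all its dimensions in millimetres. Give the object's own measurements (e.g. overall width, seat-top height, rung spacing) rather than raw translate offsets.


A sawhorse. A 88×1290×68 mm beam (x, y, z) sits on two A-frame leg pairs. Each pair is two raked legs of 44×40 mm section (40 mm along y) splaying symmetrically in x. Each leg rises 804 mm vertically over 335 mm of horizontal reach and is 871 mm long along its own axis. Every leg's outer bottom edge rests on the floor and its outer top edge meets a bottom edge of the beam — the left legs (tilting toward +x) meet the beam's −x bottom edge, the right legs (their mirror images, tilting toward −x) meet its +x bottom edge — so the leg tops tuck under the beam, the beam's underside is 804 mm above the floor, and the feet are 758 mm apart outside-to-outside with the beam centred between them. The two leg pairs are set in 69 mm from either end of the beam.


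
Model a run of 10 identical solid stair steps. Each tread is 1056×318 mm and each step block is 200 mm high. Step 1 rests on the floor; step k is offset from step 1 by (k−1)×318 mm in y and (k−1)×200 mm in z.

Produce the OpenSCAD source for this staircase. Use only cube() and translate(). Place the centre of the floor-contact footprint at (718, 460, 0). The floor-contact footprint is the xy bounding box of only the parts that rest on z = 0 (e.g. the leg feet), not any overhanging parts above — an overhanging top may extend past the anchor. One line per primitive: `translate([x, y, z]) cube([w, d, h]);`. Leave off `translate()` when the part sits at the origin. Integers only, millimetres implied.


translate([190, 301, 0]) cube([1056, 318, 200]);
translate([190, 619, 200]) cube([1056, 318, 200]);
translate([190, 937, 400]) cube([1056, 318, 200]);
translate([190, 1255, 600]) cube([1056, 318, 200]);
translate([190, 1573, 800]) cube([1056, 318, 200]);
translate([190, 1891, 1000]) cube([1056, 318, 200]);
translate([190, 2209, 1200]) cube([1056, 318, 200]);
translate([190, 2527, 1400]) cube([1056, 318, 200]);
translate([190, 2845, 1600]) cube([1056, 318, 200]);
translate([190, 3163, 1800]) cube([1056, 318, 200]);


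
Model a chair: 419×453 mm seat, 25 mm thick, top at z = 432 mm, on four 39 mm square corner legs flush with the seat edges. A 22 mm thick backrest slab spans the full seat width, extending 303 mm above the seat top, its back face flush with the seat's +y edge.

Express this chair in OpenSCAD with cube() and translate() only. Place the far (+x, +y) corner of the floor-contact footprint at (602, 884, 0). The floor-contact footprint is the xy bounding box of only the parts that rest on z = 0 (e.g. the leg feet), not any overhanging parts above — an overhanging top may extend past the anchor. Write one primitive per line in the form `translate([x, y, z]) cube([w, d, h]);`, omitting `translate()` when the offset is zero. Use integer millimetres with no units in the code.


translate([183, 431, 407]) cube([419, 453, 25]);
translate([183, 431, 0]) cube([39, 39, 407]);
translate([563, 431, 0]) cube([39, 39, 407]);
translate([183, 845, 0]) cube([39, 39, 407]);
translate([563, 845, 0]) cube([39, 39, 407]);
translate([183, 862, 432]) cube([419, 22, 303]);


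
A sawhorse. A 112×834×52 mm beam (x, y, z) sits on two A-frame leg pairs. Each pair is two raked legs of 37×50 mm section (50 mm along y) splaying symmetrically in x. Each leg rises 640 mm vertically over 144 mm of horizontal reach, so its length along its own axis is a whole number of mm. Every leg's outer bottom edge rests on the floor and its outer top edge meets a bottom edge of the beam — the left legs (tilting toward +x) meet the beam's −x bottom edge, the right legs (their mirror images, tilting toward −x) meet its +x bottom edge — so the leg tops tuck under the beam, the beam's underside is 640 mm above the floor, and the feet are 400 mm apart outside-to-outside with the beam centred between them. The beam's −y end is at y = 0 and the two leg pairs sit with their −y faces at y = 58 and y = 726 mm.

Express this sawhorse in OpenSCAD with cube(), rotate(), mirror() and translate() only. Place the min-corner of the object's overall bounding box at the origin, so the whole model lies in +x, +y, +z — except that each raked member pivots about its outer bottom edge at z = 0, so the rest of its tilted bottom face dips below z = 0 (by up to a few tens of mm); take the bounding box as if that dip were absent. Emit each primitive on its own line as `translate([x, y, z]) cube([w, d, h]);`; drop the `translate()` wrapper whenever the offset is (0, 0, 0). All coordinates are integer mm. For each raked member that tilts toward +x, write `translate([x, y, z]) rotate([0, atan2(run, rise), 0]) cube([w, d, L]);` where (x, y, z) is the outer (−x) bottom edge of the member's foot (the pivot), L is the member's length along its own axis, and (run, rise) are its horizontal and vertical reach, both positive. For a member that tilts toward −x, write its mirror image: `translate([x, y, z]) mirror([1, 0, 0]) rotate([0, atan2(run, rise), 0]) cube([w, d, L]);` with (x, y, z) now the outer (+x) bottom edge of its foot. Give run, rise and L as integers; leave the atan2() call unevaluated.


translate([144, 0, 640]) cube([112, 834, 52]);
translate([0, 58, 0]) rotate([0, atan2(144, 640), 0]) cube([37, 50, 656]);
translate([400, 58, 0]) mirror([1, 0, 0]) rotate([0, atan2(144, 640), 0]) cube([37, 50, 656]);
translate([0, 726, 0]) rotate([0, atan2(144, 640), 0]) cube([37, 50, 656]);
translate([400, 726, 0]) mirror([1, 0, 0]) rotate([0, atan2(144, 640), 0]) cube([37, 50, 656]);


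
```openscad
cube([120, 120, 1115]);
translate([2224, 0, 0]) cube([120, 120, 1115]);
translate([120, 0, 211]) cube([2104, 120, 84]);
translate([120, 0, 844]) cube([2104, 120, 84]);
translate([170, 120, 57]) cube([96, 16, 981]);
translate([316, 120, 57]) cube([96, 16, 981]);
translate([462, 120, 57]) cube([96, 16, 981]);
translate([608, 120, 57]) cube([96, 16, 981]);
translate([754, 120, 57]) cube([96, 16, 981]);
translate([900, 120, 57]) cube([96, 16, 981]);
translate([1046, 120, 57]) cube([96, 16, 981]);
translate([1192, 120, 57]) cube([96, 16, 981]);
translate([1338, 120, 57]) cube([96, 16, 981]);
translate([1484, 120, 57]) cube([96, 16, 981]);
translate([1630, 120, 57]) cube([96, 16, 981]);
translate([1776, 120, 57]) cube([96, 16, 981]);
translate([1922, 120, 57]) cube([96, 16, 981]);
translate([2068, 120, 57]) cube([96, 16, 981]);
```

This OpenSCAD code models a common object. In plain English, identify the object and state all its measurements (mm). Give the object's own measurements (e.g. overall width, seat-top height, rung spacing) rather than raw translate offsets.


A fence section. Two 120×120 mm posts, 1115 mm tall, stand on the floor with a clear span of 2104 mm between their inner faces. Two horizontal rails of 120×84 mm section span the gap between the posts with their undersides at z = 211 mm and z = 844 mm, flush with the posts' −y face. 14 pickets, each 96 mm wide, 16 mm thick and 981 mm tall, are fixed to the +y face of the rails with their bottoms at z = 57 mm, spaced across the span with a 50 mm gap after the −x post and between neighbouring pickets, with 60 mm left before the +x post.


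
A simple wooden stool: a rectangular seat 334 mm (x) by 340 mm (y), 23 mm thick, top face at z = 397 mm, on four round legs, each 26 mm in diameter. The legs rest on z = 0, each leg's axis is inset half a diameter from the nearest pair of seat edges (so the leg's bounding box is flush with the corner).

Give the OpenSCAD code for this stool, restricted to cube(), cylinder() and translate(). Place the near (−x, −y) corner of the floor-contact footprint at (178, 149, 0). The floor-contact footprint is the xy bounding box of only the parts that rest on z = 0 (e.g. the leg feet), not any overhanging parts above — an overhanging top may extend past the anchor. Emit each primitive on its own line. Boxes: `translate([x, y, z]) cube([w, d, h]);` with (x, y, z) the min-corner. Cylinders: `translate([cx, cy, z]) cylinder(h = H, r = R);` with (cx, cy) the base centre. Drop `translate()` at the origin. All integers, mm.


translate([178, 149, 374]) cube([334, 340, 23]);
translate([191, 162, 0]) cylinder(h = 374, r = 13);
translate([499, 162, 0]) cylinder(h = 374, r = 13);
translate([191, 476, 0]) cylinder(h = 374, r = 13);
translate([499, 476, 0]) cylinder(h = 374, r = 13);


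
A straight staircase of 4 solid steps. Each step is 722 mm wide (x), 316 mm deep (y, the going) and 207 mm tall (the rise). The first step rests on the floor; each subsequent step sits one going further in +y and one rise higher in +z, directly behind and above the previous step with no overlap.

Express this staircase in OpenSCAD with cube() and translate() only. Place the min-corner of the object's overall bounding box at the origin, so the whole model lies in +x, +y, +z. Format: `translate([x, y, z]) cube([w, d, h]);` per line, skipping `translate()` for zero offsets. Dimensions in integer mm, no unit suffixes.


cube([722, 316, 207]);
translate([0, 316, 207]) cube([722, 316, 207]);
translate([0, 632, 414]) cube([722, 316, 207]);
translate([0, 948, 621]) cube([722, 316, 207]);


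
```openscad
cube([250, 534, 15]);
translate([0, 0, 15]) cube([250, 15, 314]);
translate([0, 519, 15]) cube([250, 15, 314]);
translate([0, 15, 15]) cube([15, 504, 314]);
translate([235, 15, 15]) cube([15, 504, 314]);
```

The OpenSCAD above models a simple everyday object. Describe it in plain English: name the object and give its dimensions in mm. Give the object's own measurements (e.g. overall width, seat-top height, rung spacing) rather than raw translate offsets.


An open-topped rectangular box: outside dimensions 250×534×329 mm, with a uniform wall and base thickness of 15 mm. The base is a full 250×534 slab on the floor; four walls sit on top of the base. The front and back walls (the −y and +y sides) span the full width; the two side walls fit between them.


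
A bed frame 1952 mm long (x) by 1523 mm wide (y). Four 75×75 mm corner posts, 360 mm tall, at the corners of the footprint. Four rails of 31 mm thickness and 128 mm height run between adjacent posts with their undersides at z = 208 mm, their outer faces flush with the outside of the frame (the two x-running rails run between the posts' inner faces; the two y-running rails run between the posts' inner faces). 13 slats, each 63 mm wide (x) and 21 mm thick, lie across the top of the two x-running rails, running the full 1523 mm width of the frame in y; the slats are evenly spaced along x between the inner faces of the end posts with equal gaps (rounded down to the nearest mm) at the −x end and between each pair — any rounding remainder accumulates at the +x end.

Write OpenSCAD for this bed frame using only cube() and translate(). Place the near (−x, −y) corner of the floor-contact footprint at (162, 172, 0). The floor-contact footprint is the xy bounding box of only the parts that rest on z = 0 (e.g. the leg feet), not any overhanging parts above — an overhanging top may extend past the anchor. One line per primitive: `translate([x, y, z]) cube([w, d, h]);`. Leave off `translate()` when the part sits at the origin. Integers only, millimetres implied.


translate([162, 172, 0]) cube([75, 75, 360]);
translate([162, 1620, 0]) cube([75, 75, 360]);
translate([2039, 172, 0]) cube([75, 75, 360]);
translate([2039, 1620, 0]) cube([75, 75, 360]);
translate([237, 172, 208]) cube([1802, 31, 128]);
translate([237, 1664, 208]) cube([1802, 31, 128]);
translate([162, 247, 208]) cube([31, 1373, 128]);
translate([2083, 247, 208]) cube([31, 1373, 128]);
translate([307, 172, 336]) cube([63, 1523, 21]);
translate([440, 172, 336]) cube([63, 1523, 21]);
translate([573, 172, 336]) cube([63, 1523, 21]);
translate([706, 172, 336]) cube([63, 1523, 21]);
translate([839, 172, 336]) cube([63, 1523, 21]);
translate([972, 172, 336]) cube([63, 1523, 21]);
translate([1105, 172, 336]) cube([63, 1523, 21]);
translate([1238, 172, 336]) cube([63, 1523, 21]);
translate([1371, 172, 336]) cube([63, 1523, 21]);
translate([1504, 172, 336]) cube([63, 1523, 21]);
translate([1637, 172, 336]) cube([63, 1523, 21]);
translate([1770, 172, 336]) cube([63, 1523, 21]);
translate([1903, 172, 336]) cube([63, 1523, 21]);


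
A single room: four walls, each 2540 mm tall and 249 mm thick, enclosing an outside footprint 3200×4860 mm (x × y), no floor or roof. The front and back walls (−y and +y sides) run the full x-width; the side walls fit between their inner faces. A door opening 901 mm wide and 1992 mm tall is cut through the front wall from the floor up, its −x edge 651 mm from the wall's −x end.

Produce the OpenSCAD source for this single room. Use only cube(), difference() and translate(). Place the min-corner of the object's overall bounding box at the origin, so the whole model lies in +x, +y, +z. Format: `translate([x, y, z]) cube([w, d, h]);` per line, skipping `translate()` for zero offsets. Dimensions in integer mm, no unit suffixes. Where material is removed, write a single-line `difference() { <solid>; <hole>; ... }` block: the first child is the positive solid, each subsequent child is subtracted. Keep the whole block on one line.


difference() { cube([3200, 249, 2540]); translate([651, 0, 0]) cube([901, 249, 1992]); }
translate([0, 4611, 0]) cube([3200, 249, 2540]);
translate([0, 249, 0]) cube([249, 4362, 2540]);
translate([2951, 249, 0]) cube([249, 4362, 2540]);


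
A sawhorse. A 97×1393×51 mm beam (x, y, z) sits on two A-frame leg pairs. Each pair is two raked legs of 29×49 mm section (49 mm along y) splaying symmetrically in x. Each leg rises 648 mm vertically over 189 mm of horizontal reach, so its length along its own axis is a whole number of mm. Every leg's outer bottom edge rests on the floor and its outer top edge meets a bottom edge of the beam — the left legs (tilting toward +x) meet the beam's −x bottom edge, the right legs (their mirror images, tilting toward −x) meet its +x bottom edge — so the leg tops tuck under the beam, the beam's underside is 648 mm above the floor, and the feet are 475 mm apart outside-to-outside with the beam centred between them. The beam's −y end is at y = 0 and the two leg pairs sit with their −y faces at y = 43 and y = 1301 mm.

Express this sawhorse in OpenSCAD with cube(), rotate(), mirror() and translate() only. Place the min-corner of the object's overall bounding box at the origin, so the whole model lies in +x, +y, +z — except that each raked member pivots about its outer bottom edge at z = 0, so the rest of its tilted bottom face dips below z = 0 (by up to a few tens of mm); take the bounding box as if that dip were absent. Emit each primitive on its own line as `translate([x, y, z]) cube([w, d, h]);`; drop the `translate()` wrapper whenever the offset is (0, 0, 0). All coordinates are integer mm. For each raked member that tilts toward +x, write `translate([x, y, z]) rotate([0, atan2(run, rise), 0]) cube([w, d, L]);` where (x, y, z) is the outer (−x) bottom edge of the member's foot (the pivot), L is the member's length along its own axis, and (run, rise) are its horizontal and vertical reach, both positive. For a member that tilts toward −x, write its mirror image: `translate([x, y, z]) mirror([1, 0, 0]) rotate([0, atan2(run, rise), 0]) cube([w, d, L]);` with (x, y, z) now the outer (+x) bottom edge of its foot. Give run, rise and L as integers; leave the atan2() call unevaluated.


translate([189, 0, 648]) cube([97, 1393, 51]);
translate([0, 43, 0]) rotate([0, atan2(189, 648), 0]) cube([29, 49, 675]);
translate([475, 43, 0]) mirror([1, 0, 0]) rotate([0, atan2(189, 648), 0]) cube([29, 49, 675]);
translate([0, 1301, 0]) rotate([0, atan2(189, 648), 0]) cube([29, 49, 675]);
translate([475, 1301, 0]) mirror([1, 0, 0]) rotate([0, atan2(189, 648), 0]) cube([29, 49, 675]);


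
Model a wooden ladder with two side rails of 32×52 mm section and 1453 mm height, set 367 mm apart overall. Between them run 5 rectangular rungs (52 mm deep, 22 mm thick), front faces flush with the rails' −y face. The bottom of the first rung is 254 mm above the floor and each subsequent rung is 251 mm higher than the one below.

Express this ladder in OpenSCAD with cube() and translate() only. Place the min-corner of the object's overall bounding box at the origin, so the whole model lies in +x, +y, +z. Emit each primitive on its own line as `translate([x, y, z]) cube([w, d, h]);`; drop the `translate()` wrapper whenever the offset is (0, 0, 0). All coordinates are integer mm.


cube([32, 52, 1453]);
translate([335, 0, 0]) cube([32, 52, 1453]);
translate([32, 0, 254]) cube([303, 52, 22]);
translate([32, 0, 505]) cube([303, 52, 22]);
translate([32, 0, 756]) cube([303, 52, 22]);
translate([32, 0, 1007]) cube([303, 52, 22]);
translate([32, 0, 1258]) cube([303, 52, 22]);


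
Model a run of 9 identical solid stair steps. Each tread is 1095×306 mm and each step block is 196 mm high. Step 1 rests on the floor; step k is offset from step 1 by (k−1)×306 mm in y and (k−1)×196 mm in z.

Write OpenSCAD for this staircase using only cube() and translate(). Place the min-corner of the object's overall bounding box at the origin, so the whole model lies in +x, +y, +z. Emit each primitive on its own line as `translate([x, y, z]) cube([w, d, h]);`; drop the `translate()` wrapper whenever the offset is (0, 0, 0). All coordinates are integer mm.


cube([1095, 306, 196]);
translate([0, 306, 196]) cube([1095, 306, 196]);
translate([0, 612, 392]) cube([1095, 306, 196]);
translate([0, 918, 588]) cube([1095, 306, 196]);
translate([0, 1224, 784]) cube([1095, 306, 196]);
translate([0, 1530, 980]) cube([1095, 306, 196]);
translate([0, 1836, 1176]) cube([1095, 306, 196]);
translate([0, 2142, 1372]) cube([1095, 306, 196]);
translate([0, 2448, 1568]) cube([1095, 306, 196]);


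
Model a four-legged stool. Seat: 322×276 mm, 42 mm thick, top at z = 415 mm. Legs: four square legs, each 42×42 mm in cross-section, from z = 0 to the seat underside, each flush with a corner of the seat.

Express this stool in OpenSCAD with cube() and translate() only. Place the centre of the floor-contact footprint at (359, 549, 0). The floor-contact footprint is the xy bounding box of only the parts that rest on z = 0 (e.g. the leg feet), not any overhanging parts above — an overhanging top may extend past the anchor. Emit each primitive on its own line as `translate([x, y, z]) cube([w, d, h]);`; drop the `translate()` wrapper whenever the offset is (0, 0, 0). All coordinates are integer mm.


// leg_h = 415 - 42 = 373
translate([198, 411, 373]) cube([322, 276, 42]);
translate([198, 411, 0]) cube([42, 42, 373]);
translate([478, 411, 0]) cube([42, 42, 373]);
translate([198, 645, 0]) cube([42, 42, 373]);
translate([478, 645, 0]) cube([42, 42, 373]);
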